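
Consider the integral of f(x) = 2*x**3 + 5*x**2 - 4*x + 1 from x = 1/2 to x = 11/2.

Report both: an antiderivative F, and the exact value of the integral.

Antiderivative: F(x) = x**4/2 + 5*x**3/3 - 2*x**2 + x; value = 8155/12

The integrand splits into summands that can be handled one at a time.
F(x) = x**4/2 + 5*x**3/3 - 2*x**2 + x is an antiderivative of f.
Check: d/dx[x**4/2 + 5*x**3/3 - 2*x**2 + x] = 2*x**3 + 5*x**2 - 4*x + 1 = f(x).
F(11/2) = 65263/96; F(1/2) = 23/96.
Integral = F(11/2) - F(1/2) = 8155/12.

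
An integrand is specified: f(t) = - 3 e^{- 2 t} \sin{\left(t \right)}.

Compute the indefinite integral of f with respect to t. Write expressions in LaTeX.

Differentiate the proposed F(t) back; it has to land on f(t) exactly.
Check: d/dt[\frac{6 e^{- 2 t} \sin{\left(t \right)}}{5} + \frac{3 e^{- 2 t} \cos{\left(t \right)}}{5}] = - 3 e^{- 2 t} \sin{\left(t \right)} = f(t).

F(t) = \frac{6 e^{- 2 t} \sin{\left(t \right)}}{5} + \frac{3 e^{- 2 t} \cos{\left(t \right)}}{5} + C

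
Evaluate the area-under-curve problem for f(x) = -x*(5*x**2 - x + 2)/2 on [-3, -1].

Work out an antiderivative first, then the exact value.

Check any antiderivative F(x) by computing F'(x) and comparing it with f(x).
F(x) = -x**2*(15*x**2 - 4*x + 12)/24 is an antiderivative of f.
Check: d/dx[-x**2*(15*x**2 - 4*x + 12)/24] = -5*x**3/2 + x**2/2 - x, which equals f(x).
F(-1) = -31/24; F(-3) = -477/8.
Integral = F(-1) - F(-3) = 175/3.

Antiderivative: F(x) = -x**2*(15*x**2 - 4*x + 12)/24; value = 175/3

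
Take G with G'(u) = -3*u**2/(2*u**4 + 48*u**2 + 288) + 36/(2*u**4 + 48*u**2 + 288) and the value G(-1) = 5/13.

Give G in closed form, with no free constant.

G'(u) has the shape v'r + vr' for v = 3*u/4 and r = 1/(u**2/2 + 6) — it is the derivative of the product v*r.
A general antiderivative is 3*u/(4*(u**2/2 + 6)) + C.
The condition gives C = 5/13 - (-3/26) = 1/2.
So G(u) = (u**2 + 3*u + 12)/(2*u**2 + 24).
Check: d/du[(u**2 + 3*u + 12)/(2*u**2 + 24)] = (36 - 3*u**2)/(2*u**4 + 48*u**2 + 288), which equals G'(u).

G(u) = (u**2 + 3*u + 12)/(2*u**2 + 24)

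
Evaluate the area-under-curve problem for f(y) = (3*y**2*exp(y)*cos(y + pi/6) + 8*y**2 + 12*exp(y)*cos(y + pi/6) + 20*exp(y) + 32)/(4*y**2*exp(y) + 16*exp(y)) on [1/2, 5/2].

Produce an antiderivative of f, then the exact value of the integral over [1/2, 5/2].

An antiderivative F(y) passes only if d/dy[F] lands on f(y) exactly.
F(y) = (3*exp(y)*sin(y + pi/6) + 10*exp(y)*atan(y/2) - 8)*exp(-y)/4 is an antiderivative of f.
Check: d/dy[(3*exp(y)*sin(y + pi/6) + 10*exp(y)*atan(y/2) - 8)*exp(-y)/4] = (3*y**2*exp(y)*cos(y + pi/6) + 8*y**2 + 12*exp(y)*cos(y + pi/6) + 20*exp(y) + 32)/(4*y**2*exp(y) + 16*exp(y)) = f(y).
F(5/2) = -2*exp(-5/2) + 3*sin(pi/6 + 5/2)/4 + 5*atan(5/4)/2; F(1/2) = -2*exp(-1/2) + 5*atan(1/4)/2 + 3*sin(1/2 + pi/6)/4.
Integral = F(5/2) - F(1/2) = -3*sin(1/2 + pi/6)/4 - 5*atan(1/4)/2 - 2*exp(-5/2) + 3*sin(pi/6 + 5/2)/4 + 2*exp(-1/2) + 5*atan(5/4)/2.

Antiderivative: F(y) = (3*exp(y)*sin(y + pi/6) + 10*exp(y)*atan(y/2) - 8)*exp(-y)/4; value = -3*sin(1/2 + pi/6)/4 - 5*atan(1/4)/2 - 2*exp(-5/2) + 3*sin(pi/6 + 5/2)/4 + 2*exp(-1/2) + 5*atan(5/4)/2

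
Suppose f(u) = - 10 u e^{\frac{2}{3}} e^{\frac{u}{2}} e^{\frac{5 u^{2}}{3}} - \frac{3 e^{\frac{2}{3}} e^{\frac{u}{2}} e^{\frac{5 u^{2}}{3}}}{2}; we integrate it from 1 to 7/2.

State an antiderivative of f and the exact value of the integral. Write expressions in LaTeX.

f matches the chain-rule pattern g'(h)*h' with inner function h(u) = \frac{5 u^{2}}{3} + \frac{u}{2} + \frac{2}{3}; substituting w = h(u) collapses the integral.
F(u) = - 3 e^{\frac{2}{3}} e^{\frac{u}{2}} e^{\frac{5 u^{2}}{3}} is an antiderivative of f.
Check: d/du[- 3 e^{\frac{2}{3}} e^{\frac{u}{2}} e^{\frac{5 u^{2}}{3}}] = - 10 u e^{\frac{2}{3}} e^{\frac{u}{2}} e^{\frac{5 u^{2}}{3}} - \frac{3 e^{\frac{2}{3}} e^{\frac{u}{2}} e^{\frac{5 u^{2}}{3}}}{2} = f(u).
F(7/2) = - 3 e^{\frac{137}{6}}; F(1) = - 3 e^{\frac{17}{6}}.
Integral = F(7/2) - F(1) = - 3 e^{\frac{137}{6}} + 3 e^{\frac{17}{6}}.

Antiderivative: F(u) = - 3 e^{\frac{2}{3}} e^{\frac{u}{2}} e^{\frac{5 u^{2}}{3}}; value = - 3 e^{\frac{137}{6}} + 3 e^{\frac{17}{6}}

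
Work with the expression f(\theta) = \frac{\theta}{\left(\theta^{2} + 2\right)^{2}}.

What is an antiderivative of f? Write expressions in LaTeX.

f matches the chain-rule pattern g'(h)*h' with inner function h(\theta) = 2 \theta^{2} + 4; substituting u = h(\theta) collapses the integral.
Check: d/d\theta[- \frac{1}{2 \theta^{2} + 4}] = \frac{\theta}{\theta^{4} + 4 \theta^{2} + 4}, which equals f(\theta).

An antiderivative is F(\theta) = - \frac{1}{2 \theta^{2} + 4}.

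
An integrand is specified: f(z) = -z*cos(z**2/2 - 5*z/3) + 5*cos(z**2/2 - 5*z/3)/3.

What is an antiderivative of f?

An antiderivative is F(z) = -sin(z**2/2 - 5*z/3).

The substitution u = z**2/2 - 5*z/3 works: f is exactly (dF/du)*(du/dz) for that inner function.
Check: d/dz[-sin(z**2/2 - 5*z/3)] = -z*cos(z**2/2 - 5*z/3) + 5*cos(z**2/2 - 5*z/3)/3 = f(z).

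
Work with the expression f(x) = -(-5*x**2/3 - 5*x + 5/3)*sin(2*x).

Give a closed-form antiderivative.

A candidate is checked by its d/dx: the result must match f(x).
Check: d/dx[-5*x**2*cos(2*x)/6 + 5*x*sin(2*x)/6 - 5*x*cos(2*x)/2 + 5*sin(2*x)/4 + 5*cos(2*x)/4] = 5*x**2*sin(2*x)/3 + 5*x*sin(2*x) - 5*sin(2*x)/3, which equals f(x).

An antiderivative is F(x) = -5*x**2*cos(2*x)/6 + 5*x*sin(2*x)/6 - 5*x*cos(2*x)/2 + 5*sin(2*x)/4 + 5*cos(2*x)/4.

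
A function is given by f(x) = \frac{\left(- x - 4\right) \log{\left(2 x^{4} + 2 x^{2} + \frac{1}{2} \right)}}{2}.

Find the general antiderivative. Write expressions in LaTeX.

A candidate is checked by its d/dx: the result must match f(x).
Check: d/dx[\frac{2 x^{2} + x \left(- x - 8\right) \log{\left(2 x^{4} + 2 x^{2} + \frac{1}{2} \right)} + 32 x - \log{\left(x^{2} + \frac{1}{2} \right)} - 16 \sqrt{2} \operatorname{atan}{\left(\sqrt{2} x \right)}}{4}] = - \frac{x \log{\left(2 x^{4} + 2 x^{2} + \frac{1}{2} \right)}}{2} - 2 \log{\left(2 x^{4} + 2 x^{2} + \frac{1}{2} \right)}, which equals f(x).

F(x) = \frac{2 x^{2} + x \left(- x - 8\right) \log{\left(2 x^{4} + 2 x^{2} + \frac{1}{2} \right)} + 32 x - \log{\left(x^{2} + \frac{1}{2} \right)} - 16 \sqrt{2} \operatorname{atan}{\left(\sqrt{2} x \right)}}{4} + C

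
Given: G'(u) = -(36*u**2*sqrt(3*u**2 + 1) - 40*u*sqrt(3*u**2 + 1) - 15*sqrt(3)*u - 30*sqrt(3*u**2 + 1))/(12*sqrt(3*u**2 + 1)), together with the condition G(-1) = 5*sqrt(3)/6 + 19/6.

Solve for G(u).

A first test for any G(u): its u-derivative must equal the given G'(u).
A general antiderivative is -u**3 + 5*u**2/3 + 5*u/2 + 5*sqrt(u**2 + 1/3)/4 + 1 + C.
The condition gives C = 5*sqrt(3)/6 + 19/6 - (7/6 + 5*sqrt(3)/6) = 2.
So G(u) = -u**3 + 5*u**2/3 + 5*u/2 + 5*sqrt(u**2 + 1/3)/4 + 3.
Check: d/du[-u**3 + 5*u**2/3 + 5*u/2 + 5*sqrt(u**2 + 1/3)/4 + 3] = (-36*u**2*sqrt(3*u**2 + 1) + 40*u*sqrt(3*u**2 + 1) + 15*sqrt(3)*u + 30*sqrt(3*u**2 + 1))/(12*sqrt(3*u**2 + 1)), which equals G'(u).

G(u) = -u**3 + 5*u**2/3 + 5*u/2 + 5*sqrt(u**2 + 1/3)/4 + 3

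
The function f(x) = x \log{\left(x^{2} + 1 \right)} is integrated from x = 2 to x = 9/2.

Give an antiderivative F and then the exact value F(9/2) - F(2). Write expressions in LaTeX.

Antiderivative: F(x) = \frac{x^{2} \log{\left(x^{2} + 1 \right)}}{2} - \frac{x^{2}}{2} + \frac{\log{\left(x^{2} + 1 \right)}}{2}; value = - \frac{65}{8} - \frac{5 \log{\left(5 \right)}}{2} + \frac{85 \log{\left(\frac{85}{4} \right)}}{8}

A candidate is checked by its d/dx: the result must match f(x).
F(x) = \frac{x^{2} \log{\left(x^{2} + 1 \right)}}{2} - \frac{x^{2}}{2} + \frac{\log{\left(x^{2} + 1 \right)}}{2} is an antiderivative of f.
Check: d/dx[\frac{x^{2} \log{\left(x^{2} + 1 \right)}}{2} - \frac{x^{2}}{2} + \frac{\log{\left(x^{2} + 1 \right)}}{2}] = x \log{\left(x^{2} + 1 \right)} = f(x).
F(9/2) = - \frac{81}{8} + \frac{85 \log{\left(\frac{85}{4} \right)}}{8}; F(2) = -2 + \frac{5 \log{\left(5 \right)}}{2}.
Integral = F(9/2) - F(2) = - \frac{65}{8} - \frac{5 \log{\left(5 \right)}}{2} + \frac{85 \log{\left(\frac{85}{4} \right)}}{8}.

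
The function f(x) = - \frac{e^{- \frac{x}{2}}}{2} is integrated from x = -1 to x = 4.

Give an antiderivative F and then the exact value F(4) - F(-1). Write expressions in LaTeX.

Since d/dx undoes antidifferentiation here, F'(x) = f(x) is required of F(x).
F(x) = e^{- \frac{x}{2}} is an antiderivative of f.
Check: d/dx[e^{- \frac{x}{2}}] = - \frac{e^{- \frac{x}{2}}}{2} = f(x).
F(4) = e^{-2}; F(-1) = e^{\frac{1}{2}}.
Integral = F(4) - F(-1) = - e^{\frac{1}{2}} + e^{-2}.

Antiderivative: F(x) = e^{- \frac{x}{2}}; value = - e^{\frac{1}{2}} + e^{-2}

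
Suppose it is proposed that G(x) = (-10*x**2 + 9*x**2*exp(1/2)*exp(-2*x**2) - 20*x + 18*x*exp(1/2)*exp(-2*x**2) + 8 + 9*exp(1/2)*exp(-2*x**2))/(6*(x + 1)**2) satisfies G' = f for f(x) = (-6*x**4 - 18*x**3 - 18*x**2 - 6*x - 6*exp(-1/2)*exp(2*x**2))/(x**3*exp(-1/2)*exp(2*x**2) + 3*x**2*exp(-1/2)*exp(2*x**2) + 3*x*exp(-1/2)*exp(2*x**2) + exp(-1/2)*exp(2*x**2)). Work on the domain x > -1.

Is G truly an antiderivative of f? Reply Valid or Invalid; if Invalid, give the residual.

d/dx[G] = (-6*x**4*exp(1/2) - 18*x**3*exp(1/2) - 18*x**2*exp(1/2) - 6*x*exp(1/2) - 6*exp(2*x**2))/(x**3*exp(2*x**2) + 3*x**2*exp(2*x**2) + 3*x*exp(2*x**2) + exp(2*x**2))
This equals f(x) exactly, so the claim holds.

Valid: G'(x) = f(x).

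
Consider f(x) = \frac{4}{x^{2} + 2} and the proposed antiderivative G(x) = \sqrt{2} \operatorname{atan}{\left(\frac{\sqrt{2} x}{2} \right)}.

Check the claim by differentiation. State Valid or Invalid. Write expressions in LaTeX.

d/dx[G] = \frac{2}{x^{2} + 2}
d/dx[G] - f(x) = - \frac{2}{x^{2} + 2} != 0.

Invalid: d/dx[G] - f = - \frac{2}{x^{2} + 2}, which is not 0.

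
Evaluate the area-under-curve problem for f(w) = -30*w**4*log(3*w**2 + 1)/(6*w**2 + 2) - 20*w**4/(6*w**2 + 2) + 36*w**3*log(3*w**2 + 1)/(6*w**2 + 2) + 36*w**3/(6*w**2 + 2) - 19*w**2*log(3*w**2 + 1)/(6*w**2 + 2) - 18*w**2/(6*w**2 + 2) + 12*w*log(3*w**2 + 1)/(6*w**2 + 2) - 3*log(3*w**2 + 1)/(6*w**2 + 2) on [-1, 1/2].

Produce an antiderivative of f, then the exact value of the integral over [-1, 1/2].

Recognize the product-rule pattern: f = u'v + uv' with u = -5*w**3/3 + 3*w**2 - 3*w/2, v = log(3*w**2 + 1), so integration by parts undoes it.
F(w) = w*(-10*w**2 + 18*w - 9)*log(3*w**2 + 1)/6 is an antiderivative of f.
Check: d/dw[w*(-10*w**2 + 18*w - 9)*log(3*w**2 + 1)/6] = (-30*w**4*log(3*w**2 + 1) - 20*w**4 + 36*w**3*log(3*w**2 + 1) + 36*w**3 - 19*w**2*log(3*w**2 + 1) - 18*w**2 + 12*w*log(3*w**2 + 1) - 3*log(3*w**2 + 1))/(6*w**2 + 2), which equals f(w).
F(1/2) = -5*log(7/4)/24; F(-1) = 37*log(4)/6.
Integral = F(1/2) - F(-1) = -37*log(4)/6 - 5*log(7/4)/24.

Antiderivative: F(w) = w*(-10*w**2 + 18*w - 9)*log(3*w**2 + 1)/6; value = -37*log(4)/6 - 5*log(7/4)/24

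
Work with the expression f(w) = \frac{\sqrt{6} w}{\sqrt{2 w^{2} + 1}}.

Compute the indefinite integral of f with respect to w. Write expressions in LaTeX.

F(w) = \frac{\sqrt{6} \sqrt{2 w^{2} + 1}}{2} + C

f matches the chain-rule pattern g'(h)*h' with inner function h(w) = 3 w^{2} + \frac{3}{2}; substituting u = h(w) collapses the integral.
Check: d/dw[\frac{\sqrt{6} \sqrt{2 w^{2} + 1}}{2}] = \frac{\sqrt{6} w}{\sqrt{2 w^{2} + 1}} = f(w).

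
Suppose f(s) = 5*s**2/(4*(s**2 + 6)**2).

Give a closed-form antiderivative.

An antiderivative F(s) passes only if d/ds[F] lands on f(s) exactly.
Check: d/ds[-5*s/(8*s**2 + 48) + 5*sqrt(6)*atan(sqrt(6)*s/6)/48] = 5*s**2/(4*s**4 + 48*s**2 + 144), which equals f(s).

An antiderivative is F(s) = -5*s/(8*s**2 + 48) + 5*sqrt(6)*atan(sqrt(6)*s/6)/48.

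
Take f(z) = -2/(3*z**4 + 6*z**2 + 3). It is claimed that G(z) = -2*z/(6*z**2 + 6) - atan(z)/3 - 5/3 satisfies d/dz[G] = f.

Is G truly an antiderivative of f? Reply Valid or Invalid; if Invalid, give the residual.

d/dz[G] = -2/(3*z**4 + 6*z**2 + 3)
This equals f(z) exactly, so the claim holds.

Valid. The derivative of G reproduces f.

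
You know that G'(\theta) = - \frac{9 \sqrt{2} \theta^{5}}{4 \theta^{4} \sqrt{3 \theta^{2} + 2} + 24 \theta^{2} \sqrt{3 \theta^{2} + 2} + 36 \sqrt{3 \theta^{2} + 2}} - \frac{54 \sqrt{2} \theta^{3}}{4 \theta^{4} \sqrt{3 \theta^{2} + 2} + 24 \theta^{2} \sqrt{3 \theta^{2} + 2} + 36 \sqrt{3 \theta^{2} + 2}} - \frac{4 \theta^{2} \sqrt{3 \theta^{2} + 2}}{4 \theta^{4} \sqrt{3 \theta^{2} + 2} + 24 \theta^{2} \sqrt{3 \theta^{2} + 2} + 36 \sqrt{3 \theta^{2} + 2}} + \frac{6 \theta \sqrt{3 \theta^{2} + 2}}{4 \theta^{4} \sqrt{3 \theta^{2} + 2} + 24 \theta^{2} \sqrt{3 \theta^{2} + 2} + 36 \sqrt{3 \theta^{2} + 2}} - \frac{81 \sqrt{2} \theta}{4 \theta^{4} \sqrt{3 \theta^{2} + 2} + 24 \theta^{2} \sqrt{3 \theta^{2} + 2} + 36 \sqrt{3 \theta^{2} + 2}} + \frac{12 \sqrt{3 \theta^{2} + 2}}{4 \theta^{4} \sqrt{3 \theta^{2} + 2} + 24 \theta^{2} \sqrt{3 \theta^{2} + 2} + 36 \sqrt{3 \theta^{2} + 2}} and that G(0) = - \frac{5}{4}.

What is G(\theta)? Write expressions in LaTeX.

Integrate term by term and add the pieces.
A general antiderivative is \frac{\theta - \frac{3}{4}}{\theta^{2} + 3} - \frac{3 \sqrt{\frac{3 \theta^{2}}{2} + 1}}{2} + C.
The condition gives C = - \frac{5}{4} - (- \frac{7}{4}) = \frac{1}{2}.
So G(\theta) = \frac{\theta - \frac{3}{4}}{\theta^{2} + 3} - \frac{3 \sqrt{\frac{3 \theta^{2}}{2} + 1}}{2} + \frac{1}{2}.
Check: d/d\theta[\frac{\theta - \frac{3}{4}}{\theta^{2} + 3} - \frac{3 \sqrt{\frac{3 \theta^{2}}{2} + 1}}{2} + \frac{1}{2}] = \frac{- 9 \sqrt{2} \theta^{5} - 54 \sqrt{2} \theta^{3} - 4 \theta^{2} \sqrt{3 \theta^{2} + 2} + 6 \theta \sqrt{3 \theta^{2} + 2} - 81 \sqrt{2} \theta + 12 \sqrt{3 \theta^{2} + 2}}{4 \theta^{4} \sqrt{3 \theta^{2} + 2} + 24 \theta^{2} \sqrt{3 \theta^{2} + 2} + 36 \sqrt{3 \theta^{2} + 2}}, which equals G'(\theta).

G(\theta) = \frac{\theta - \frac{3}{4}}{\theta^{2} + 3} - \frac{3 \sqrt{\frac{3 \theta^{2}}{2} + 1}}{2} + \frac{1}{2}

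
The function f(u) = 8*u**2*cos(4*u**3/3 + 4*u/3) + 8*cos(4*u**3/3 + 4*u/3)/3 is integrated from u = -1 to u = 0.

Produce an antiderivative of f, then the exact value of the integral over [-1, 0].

The substitution w = 4*u**3/3 + 4*u/3 works: f is exactly (dF/dw)*(dw/du) for that inner function.
F(u) = 2*sin(4*u**3/3 + 4*u/3) is an antiderivative of f.
Check: d/du[2*sin(4*u**3/3 + 4*u/3)] = 8*u**2*cos(4*u**3/3 + 4*u/3) + 8*cos(4*u**3/3 + 4*u/3)/3 = f(u).
F(0) = 0; F(-1) = -2*sin(8/3).
Integral = F(0) - F(-1) = 2*sin(8/3).

Antiderivative: F(u) = 2*sin(4*u**3/3 + 4*u/3); value = 2*sin(8/3)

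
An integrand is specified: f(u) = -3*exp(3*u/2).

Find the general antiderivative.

F(u) = -2*exp(3*u/2) + C

Since d/du undoes antidifferentiation here, F'(u) = f(u) is required of F(u).
Check: d/du[-2*exp(3*u/2)] = -3*exp(3*u/2) = f(u).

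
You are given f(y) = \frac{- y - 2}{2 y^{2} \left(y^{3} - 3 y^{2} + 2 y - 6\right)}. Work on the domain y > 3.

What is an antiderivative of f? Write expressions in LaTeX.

Factor the denominator (2 y^{2} \left(y - 3\right) \left(y^{2} + 2\right)) and decompose: f = - \frac{5 y + 4}{44 \left(y^{2} + 2\right)} - \frac{5}{198 \left(y - 3\right)} + \frac{5}{36 y} + \frac{1}{6 y^{2}}; each piece integrates to a log, atan, or power term.
Check: d/dy[- \frac{- 110 y \log{\left(y \right)} + 20 y \log{\left(y - 3 \right)} + 45 y \log{\left(y^{2} + 2 \right)} + 36 \sqrt{2} y \operatorname{atan}{\left(\frac{\sqrt{2} y}{2} \right)} + 132}{792 y}] = \frac{- y - 2}{2 y^{5} - 6 y^{4} + 4 y^{3} - 12 y^{2}}, which equals f(y).

An antiderivative is F(y) = - \frac{- 110 y \log{\left(y \right)} + 20 y \log{\left(y - 3 \right)} + 45 y \log{\left(y^{2} + 2 \right)} + 36 \sqrt{2} y \operatorname{atan}{\left(\frac{\sqrt{2} y}{2} \right)} + 132}{792 y}.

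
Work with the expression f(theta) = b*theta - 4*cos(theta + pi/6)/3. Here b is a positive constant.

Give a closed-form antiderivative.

An antiderivative is F(theta) = b*theta**2/2 - 4*sin(theta + pi/6)/3.

The integrand splits into summands that can be handled one at a time.
Check: d/dtheta[b*theta**2/2 - 4*sin(theta + pi/6)/3] = b*theta - 4*cos(theta + pi/6)/3 = f(theta).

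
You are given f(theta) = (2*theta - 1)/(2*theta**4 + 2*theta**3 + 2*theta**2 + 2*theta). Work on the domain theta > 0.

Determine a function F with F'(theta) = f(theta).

An antiderivative is F(theta) = -log(theta)/2 + 3*log(theta + 1)/4 - log(theta**2 + 1)/8 + 3*atan(theta)/4.

The denominator factors as 2*theta*(theta + 1)*(theta**2 + 1); partial fractions split f into directly integrable pieces: -(theta - 3)/(4*(theta**2 + 1)) + 3/(4*(theta + 1)) - 1/(2*theta).
Check: d/dtheta[-log(theta)/2 + 3*log(theta + 1)/4 - log(theta**2 + 1)/8 + 3*atan(theta)/4] = (2*theta - 1)/(2*theta**4 + 2*theta**3 + 2*theta**2 + 2*theta) = f(theta).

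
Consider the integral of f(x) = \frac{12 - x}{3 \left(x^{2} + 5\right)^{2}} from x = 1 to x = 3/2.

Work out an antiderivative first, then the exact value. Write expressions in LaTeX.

Antiderivative: F(x) = \frac{12 \sqrt{5} x^{2} \operatorname{atan}{\left(\frac{\sqrt{5} x}{5} \right)} + 60 x + 60 \sqrt{5} \operatorname{atan}{\left(\frac{\sqrt{5} x}{5} \right)} + 25}{150 x^{2} + 750}; value = - \frac{2 \sqrt{5} \operatorname{atan}{\left(\frac{\sqrt{5}}{5} \right)}}{25} + \frac{59}{5220} + \frac{2 \sqrt{5} \operatorname{atan}{\left(\frac{3 \sqrt{5}}{10} \right)}}{25}

For F(x) to be correct the identity F'(x) - f(x) = 0 must hold.
F(x) = \frac{12 \sqrt{5} x^{2} \operatorname{atan}{\left(\frac{\sqrt{5} x}{5} \right)} + 60 x + 60 \sqrt{5} \operatorname{atan}{\left(\frac{\sqrt{5} x}{5} \right)} + 25}{150 x^{2} + 750} is an antiderivative of f.
Check: d/dx[\frac{12 \sqrt{5} x^{2} \operatorname{atan}{\left(\frac{\sqrt{5} x}{5} \right)} + 60 x + 60 \sqrt{5} \operatorname{atan}{\left(\frac{\sqrt{5} x}{5} \right)} + 25}{150 x^{2} + 750}] = \frac{12 - x}{3 x^{4} + 30 x^{2} + 75}, which equals f(x).
F(3/2) = \frac{2 \sqrt{5} \operatorname{atan}{\left(\frac{3 \sqrt{5}}{10} \right)}}{25} + \frac{46}{435}; F(1) = \frac{2 \sqrt{5} \operatorname{atan}{\left(\frac{\sqrt{5}}{5} \right)}}{25} + \frac{17}{180}.
Integral = F(3/2) - F(1) = - \frac{2 \sqrt{5} \operatorname{atan}{\left(\frac{\sqrt{5}}{5} \right)}}{25} + \frac{59}{5220} + \frac{2 \sqrt{5} \operatorname{atan}{\left(\frac{3 \sqrt{5}}{10} \right)}}{25}.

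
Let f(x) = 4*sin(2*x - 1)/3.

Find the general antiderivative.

Differentiate the proposed F(x) back; it has to land on f(x) exactly.
Check: d/dx[-2*cos(2*x - 1)/3] = 4*sin(2*x - 1)/3 = f(x).

F(x) = -2*cos(2*x - 1)/3 + C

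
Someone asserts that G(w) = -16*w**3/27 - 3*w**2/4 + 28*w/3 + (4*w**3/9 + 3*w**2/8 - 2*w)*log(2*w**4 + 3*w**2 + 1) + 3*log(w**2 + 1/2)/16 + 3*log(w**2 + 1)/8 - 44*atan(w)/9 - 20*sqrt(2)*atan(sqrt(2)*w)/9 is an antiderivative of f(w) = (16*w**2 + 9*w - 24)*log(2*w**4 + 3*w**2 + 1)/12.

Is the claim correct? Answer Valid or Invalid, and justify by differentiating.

d/dw[G] = 4*w**2*log(2*w**4 + 3*w**2 + 1)/3 + 3*w*log(2*w**4 + 3*w**2 + 1)/4 - 2*log(2*w**4 + 3*w**2 + 1)
This equals f(w) exactly, so the claim holds.

Valid. The derivative of G reproduces f.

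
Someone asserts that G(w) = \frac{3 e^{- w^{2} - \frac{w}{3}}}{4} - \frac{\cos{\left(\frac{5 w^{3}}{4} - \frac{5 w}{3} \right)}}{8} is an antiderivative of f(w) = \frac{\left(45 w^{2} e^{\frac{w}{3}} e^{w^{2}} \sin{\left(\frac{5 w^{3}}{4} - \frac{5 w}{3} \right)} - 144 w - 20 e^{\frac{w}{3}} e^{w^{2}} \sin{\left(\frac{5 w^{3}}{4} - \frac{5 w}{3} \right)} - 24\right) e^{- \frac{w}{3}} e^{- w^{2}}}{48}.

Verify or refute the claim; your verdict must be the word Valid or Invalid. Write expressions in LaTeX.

Invalid: d/dw[G] - f = \frac{\left(- 45 w^{2} e^{\frac{w}{3}} e^{w^{2}} \sin{\left(\frac{5 w^{3}}{4} - \frac{5 w}{3} \right)} + 144 w + 20 e^{\frac{w}{3}} e^{w^{2}} \sin{\left(\frac{5 w^{3}}{4} - \frac{5 w}{3} \right)} + 24\right) e^{- \frac{w}{3}} e^{- w^{2}}}{96}, which is not 0.

d/dw[G] = \frac{\left(45 w^{2} e^{\frac{w}{3}} e^{w^{2}} \sin{\left(\frac{5 w^{3}}{4} - \frac{5 w}{3} \right)} - 144 w - 20 e^{\frac{w}{3}} e^{w^{2}} \sin{\left(\frac{5 w^{3}}{4} - \frac{5 w}{3} \right)} - 24\right) e^{- \frac{w}{3}} e^{- w^{2}}}{96}
d/dw[G] - f(w) = \frac{\left(- 45 w^{2} e^{\frac{w}{3}} e^{w^{2}} \sin{\left(\frac{5 w^{3}}{4} - \frac{5 w}{3} \right)} + 144 w + 20 e^{\frac{w}{3}} e^{w^{2}} \sin{\left(\frac{5 w^{3}}{4} - \frac{5 w}{3} \right)} + 24\right) e^{- \frac{w}{3}} e^{- w^{2}}}{96} != 0.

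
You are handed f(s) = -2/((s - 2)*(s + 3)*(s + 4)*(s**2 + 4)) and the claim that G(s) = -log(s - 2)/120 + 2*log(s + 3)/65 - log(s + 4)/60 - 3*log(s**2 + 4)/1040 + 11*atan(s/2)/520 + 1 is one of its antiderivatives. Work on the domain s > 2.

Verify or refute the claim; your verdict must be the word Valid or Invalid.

Valid - differentiating G returns exactly f.

d/ds[G] = -2/(s**5 + 5*s**4 + 2*s**3 - 4*s**2 - 8*s - 96)
This equals f(s) exactly, so the claim holds.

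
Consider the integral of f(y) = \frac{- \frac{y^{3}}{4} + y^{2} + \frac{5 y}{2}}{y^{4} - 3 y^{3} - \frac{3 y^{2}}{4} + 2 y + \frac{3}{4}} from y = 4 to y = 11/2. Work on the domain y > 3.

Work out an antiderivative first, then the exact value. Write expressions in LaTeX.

The denominator factors as \left(y - 3\right) \left(y - 1\right) \left(2 y + 1\right)^{2}; partial fractions split f into directly integrable pieces: \frac{131}{882 \left(2 y + 1\right)} - \frac{31}{42 \left(2 y + 1\right)^{2}} - \frac{13}{18 \left(y - 1\right)} + \frac{39}{98 \left(y - 3\right)}.
F(y) = \frac{39 \log{\left(y - 3 \right)}}{98} - \frac{13 \log{\left(y - 1 \right)}}{18} + \frac{131 \log{\left(y + \frac{1}{2} \right)}}{1764} + \frac{31}{168 y + 84} is an antiderivative of f.
Check: d/dy[\frac{39 \log{\left(y - 3 \right)}}{98} - \frac{13 \log{\left(y - 1 \right)}}{18} + \frac{131 \log{\left(y + \frac{1}{2} \right)}}{1764} + \frac{31}{168 y + 84}] = \frac{- y^{3} + 4 y^{2} + 10 y}{4 y^{4} - 12 y^{3} - 3 y^{2} + 8 y + 3}, which equals f(y).
F(11/2) = - \frac{13 \log{\left(\frac{9}{2} \right)}}{18} + \frac{31}{1008} + \frac{131 \log{\left(6 \right)}}{1764} + \frac{39 \log{\left(\frac{5}{2} \right)}}{98}; F(4) = - \frac{13 \log{\left(3 \right)}}{18} + \frac{31}{756} + \frac{131 \log{\left(\frac{9}{2} \right)}}{1764}.
Integral = F(11/2) - F(4) = - \frac{1405 \log{\left(\frac{9}{2} \right)}}{1764} - \frac{31}{3024} + \frac{131 \log{\left(6 \right)}}{1764} + \frac{39 \log{\left(\frac{5}{2} \right)}}{98} + \frac{13 \log{\left(3 \right)}}{18}.

Antiderivative: F(y) = \frac{39 \log{\left(y - 3 \right)}}{98} - \frac{13 \log{\left(y - 1 \right)}}{18} + \frac{131 \log{\left(y + \frac{1}{2} \right)}}{1764} + \frac{31}{168 y + 84}; value = - \frac{1405 \log{\left(\frac{9}{2} \right)}}{1764} - \frac{31}{3024} + \frac{131 \log{\left(6 \right)}}{1764} + \frac{39 \log{\left(\frac{5}{2} \right)}}{98} + \frac{13 \log{\left(3 \right)}}{18}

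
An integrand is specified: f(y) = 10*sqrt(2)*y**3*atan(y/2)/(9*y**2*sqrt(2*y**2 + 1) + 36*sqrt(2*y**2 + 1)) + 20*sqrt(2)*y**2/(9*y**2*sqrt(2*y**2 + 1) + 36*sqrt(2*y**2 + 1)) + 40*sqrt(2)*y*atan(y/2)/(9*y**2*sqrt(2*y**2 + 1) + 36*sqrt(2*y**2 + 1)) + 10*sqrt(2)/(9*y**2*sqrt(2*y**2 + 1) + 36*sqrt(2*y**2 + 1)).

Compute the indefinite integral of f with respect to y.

Recognize the product-rule pattern: f = u'v + uv' with u = 5*sqrt(4*y**2 + 2)/9, v = atan(y/2), so integration by parts undoes it.
Check: d/dy[5*sqrt(2)*sqrt(2*y**2 + 1)*atan(y/2)/9] = (10*sqrt(2)*y**3*atan(y/2) + 20*sqrt(2)*y**2 + 40*sqrt(2)*y*atan(y/2) + 10*sqrt(2))/(9*y**2*sqrt(2*y**2 + 1) + 36*sqrt(2*y**2 + 1)), which equals f(y).

F(y) = 5*sqrt(2)*sqrt(2*y**2 + 1)*atan(y/2)/9 + C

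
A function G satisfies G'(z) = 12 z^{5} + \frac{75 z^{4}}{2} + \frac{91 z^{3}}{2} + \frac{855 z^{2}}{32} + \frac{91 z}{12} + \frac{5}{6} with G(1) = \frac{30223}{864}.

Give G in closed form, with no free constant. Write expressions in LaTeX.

The substitution u = z^{2} + \frac{5 z}{4} + \frac{1}{3} works: G'(z) is exactly (dG/du)*(du/dz) for that inner function.
A general antiderivative is 2 \left(z^{2} + \frac{5 z}{4} + \frac{1}{3}\right)^{3} + C.
The condition gives C = \frac{30223}{864} - (\frac{29791}{864}) = \frac{1}{2}.
So G(z) = \frac{1728 z^{6} + 6480 z^{5} + 9828 z^{4} + 7695 z^{3} + 3276 z^{2} + 720 z + 496}{864}.
Check: d/dz[\frac{1728 z^{6} + 6480 z^{5} + 9828 z^{4} + 7695 z^{3} + 3276 z^{2} + 720 z + 496}{864}] = 12 z^{5} + \frac{75 z^{4}}{2} + \frac{91 z^{3}}{2} + \frac{855 z^{2}}{32} + \frac{91 z}{12} + \frac{5}{6} = G'(z).

G(z) = \frac{1728 z^{6} + 6480 z^{5} + 9828 z^{4} + 7695 z^{3} + 3276 z^{2} + 720 z + 496}{864}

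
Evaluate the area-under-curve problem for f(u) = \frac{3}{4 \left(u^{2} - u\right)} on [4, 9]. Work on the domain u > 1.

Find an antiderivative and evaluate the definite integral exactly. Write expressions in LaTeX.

Antiderivative: F(u) = \frac{3 \left(- \log{\left(u \right)} + \log{\left(u - 1 \right)}\right)}{4}; value = - \frac{3 \log{\left(9 \right)}}{4} - \frac{3 \log{\left(3 \right)}}{4} + \frac{3 \log{\left(4 \right)}}{4} + \frac{3 \log{\left(8 \right)}}{4}

Factor the denominator (4 u \left(u - 1\right)) and decompose: f = \frac{3}{4 \left(u - 1\right)} - \frac{3}{4 u}; each piece integrates to a log, atan, or power term.
F(u) = \frac{3 \left(- \log{\left(u \right)} + \log{\left(u - 1 \right)}\right)}{4} is an antiderivative of f.
Check: d/du[\frac{3 \left(- \log{\left(u \right)} + \log{\left(u - 1 \right)}\right)}{4}] = \frac{3}{4 u^{2} - 4 u}, which equals f(u).
F(9) = - \frac{3 \log{\left(9 \right)}}{4} + \frac{3 \log{\left(8 \right)}}{4}; F(4) = - \frac{3 \log{\left(4 \right)}}{4} + \frac{3 \log{\left(3 \right)}}{4}.
Integral = F(9) - F(4) = - \frac{3 \log{\left(9 \right)}}{4} - \frac{3 \log{\left(3 \right)}}{4} + \frac{3 \log{\left(4 \right)}}{4} + \frac{3 \log{\left(8 \right)}}{4}.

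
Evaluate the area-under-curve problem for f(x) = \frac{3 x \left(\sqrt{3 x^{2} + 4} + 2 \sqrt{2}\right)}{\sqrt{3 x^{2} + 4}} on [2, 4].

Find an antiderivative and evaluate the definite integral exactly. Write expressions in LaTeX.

Any candidate F(x) must reproduce f(x) exactly when differentiated.
F(x) = \frac{3 x^{2} + 4 \sqrt{2} \sqrt{3 x^{2} + 4}}{2} is an antiderivative of f.
Check: d/dx[\frac{3 x^{2} + 4 \sqrt{2} \sqrt{3 x^{2} + 4}}{2}] = \frac{3 x \sqrt{3 x^{2} + 4} + 6 \sqrt{2} x}{\sqrt{3 x^{2} + 4}}, which equals f(x).
F(4) = 4 \sqrt{26} + 24; F(2) = 6 + 8 \sqrt{2}.
Integral = F(4) - F(2) = - 8 \sqrt{2} + 18 + 4 \sqrt{26}.

Antiderivative: F(x) = \frac{3 x^{2} + 4 \sqrt{2} \sqrt{3 x^{2} + 4}}{2}; value = - 8 \sqrt{2} + 18 + 4 \sqrt{26}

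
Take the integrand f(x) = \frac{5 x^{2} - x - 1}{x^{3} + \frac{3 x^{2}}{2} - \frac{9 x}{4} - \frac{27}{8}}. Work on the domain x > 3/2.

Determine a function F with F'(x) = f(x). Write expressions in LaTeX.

An antiderivative is F(x) = \frac{70 x \log{\left(x - \frac{3}{2} \right)} + 290 x \log{\left(x + \frac{3}{2} \right)} + 105 \log{\left(x - \frac{3}{2} \right)} + 435 \log{\left(x + \frac{3}{2} \right)} + 282}{36 \left(2 x + 3\right)}.

The denominator factors as \left(2 x - 3\right) \left(2 x + 3\right)^{2}; partial fractions split f into directly integrable pieces: \frac{145}{18 \left(2 x + 3\right)} - \frac{47}{3 \left(2 x + 3\right)^{2}} + \frac{35}{18 \left(2 x - 3\right)}.
Check: d/dx[\frac{70 x \log{\left(x - \frac{3}{2} \right)} + 290 x \log{\left(x + \frac{3}{2} \right)} + 105 \log{\left(x - \frac{3}{2} \right)} + 435 \log{\left(x + \frac{3}{2} \right)} + 282}{36 \left(2 x + 3\right)}] = \frac{40 x^{2} - 8 x - 8}{8 x^{3} + 12 x^{2} - 18 x - 27}, which equals f(x).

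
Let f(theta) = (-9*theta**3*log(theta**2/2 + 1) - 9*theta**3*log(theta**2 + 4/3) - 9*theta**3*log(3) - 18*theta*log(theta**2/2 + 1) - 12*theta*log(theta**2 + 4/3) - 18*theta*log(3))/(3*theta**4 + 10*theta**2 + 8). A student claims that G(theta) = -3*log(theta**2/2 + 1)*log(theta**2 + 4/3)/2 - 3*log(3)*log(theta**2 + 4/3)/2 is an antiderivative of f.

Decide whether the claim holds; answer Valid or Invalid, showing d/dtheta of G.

d/dtheta[G] = (-9*theta**3*log(theta**2/2 + 1) - 9*theta**3*log(theta**2 + 4/3) - 9*theta**3*log(3) - 18*theta*log(theta**2/2 + 1) - 12*theta*log(theta**2 + 4/3) - 18*theta*log(3))/(3*theta**4 + 10*theta**2 + 8)
This equals f(theta) exactly, so the claim holds.

Valid - differentiating G returns exactly f.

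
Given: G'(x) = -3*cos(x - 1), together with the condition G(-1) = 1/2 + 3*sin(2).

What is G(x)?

G(x) = -(6*sin(x - 1) - 1)/2

Since d/dx undoes antidifferentiation here, G(x) must give back the stated G'(x).
A general antiderivative is -3*sin(x - 1) + C.
The condition gives C = 1/2 + 3*sin(2) - (3*sin(2)) = 1/2.
So G(x) = -(6*sin(x - 1) - 1)/2.
Check: d/dx[-(6*sin(x - 1) - 1)/2] = -3*cos(x - 1) = G'(x).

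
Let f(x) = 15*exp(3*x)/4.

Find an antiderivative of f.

An antiderivative is F(x) = 5*exp(3*x)/4.

A first test for any F(x): its x-derivative must equal f(x) identically.
Check: d/dx[5*exp(3*x)/4] = 15*exp(3*x)/4 = f(x).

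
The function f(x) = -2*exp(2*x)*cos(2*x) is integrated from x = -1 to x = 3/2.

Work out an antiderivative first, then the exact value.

Antiderivative: F(x) = -(sin(2*x) + cos(2*x))*exp(2*x)/2; value = -exp(3)*sin(3)/2 - exp(-2)*sin(2)/2 + exp(-2)*cos(2)/2 - exp(3)*cos(3)/2

Check any antiderivative F(x) by computing F'(x) and comparing it with f(x).
F(x) = -(sin(2*x) + cos(2*x))*exp(2*x)/2 is an antiderivative of f.
Check: d/dx[-(sin(2*x) + cos(2*x))*exp(2*x)/2] = -2*exp(2*x)*cos(2*x) = f(x).
F(3/2) = -exp(3)*sin(3)/2 - exp(3)*cos(3)/2; F(-1) = -exp(-2)*cos(2)/2 + exp(-2)*sin(2)/2.
Integral = F(3/2) - F(-1) = -exp(3)*sin(3)/2 - exp(-2)*sin(2)/2 + exp(-2)*cos(2)/2 - exp(3)*cos(3)/2.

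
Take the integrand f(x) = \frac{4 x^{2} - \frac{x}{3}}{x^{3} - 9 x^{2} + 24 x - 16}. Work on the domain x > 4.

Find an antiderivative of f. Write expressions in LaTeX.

Factor the denominator (3 \left(x - 4\right)^{2} \left(x - 1\right)) and decompose: f = \frac{11}{27 \left(x - 1\right)} + \frac{97}{27 \left(x - 4\right)} + \frac{188}{9 \left(x - 4\right)^{2}}; each piece integrates to a log, atan, or power term.
Check: d/dx[\frac{97 \log{\left(x - 4 \right)}}{27} + \frac{11 \log{\left(x - 1 \right)}}{27} - \frac{188}{9 x - 36}] = \frac{12 x^{2} - x}{3 x^{3} - 27 x^{2} + 72 x - 48}, which equals f(x).

An antiderivative is F(x) = \frac{97 \log{\left(x - 4 \right)}}{27} + \frac{11 \log{\left(x - 1 \right)}}{27} - \frac{188}{9 x - 36}.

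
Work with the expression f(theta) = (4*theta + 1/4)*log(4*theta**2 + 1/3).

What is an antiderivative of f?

Recover f(theta) by differentiating a candidate F(theta); any mismatch rules it out.
Check: d/dtheta[(-24*theta**2 + 3*theta*(8*theta + 1)*log(4*theta**2 + 1/3) - 6*theta + 2*log(theta**2 + 1/12) + sqrt(3)*atan(2*sqrt(3)*theta))/12] = 4*theta*log(4*theta**2 + 1/3) + log(4*theta**2 + 1/3)/4, which equals f(theta).

An antiderivative is F(theta) = (-24*theta**2 + 3*theta*(8*theta + 1)*log(4*theta**2 + 1/3) - 6*theta + 2*log(theta**2 + 1/12) + sqrt(3)*atan(2*sqrt(3)*theta))/12.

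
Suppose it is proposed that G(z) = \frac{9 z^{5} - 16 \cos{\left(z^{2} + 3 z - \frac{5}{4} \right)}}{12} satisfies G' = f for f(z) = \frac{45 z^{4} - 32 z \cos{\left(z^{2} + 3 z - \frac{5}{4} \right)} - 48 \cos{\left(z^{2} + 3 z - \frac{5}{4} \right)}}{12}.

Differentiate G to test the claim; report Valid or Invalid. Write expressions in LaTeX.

d/dz[G] = \frac{15 z^{4}}{4} + \frac{8 z \sin{\left(z^{2} + 3 z - \frac{5}{4} \right)}}{3} + 4 \sin{\left(z^{2} + 3 z - \frac{5}{4} \right)}
d/dz[G] - f(z) = \frac{8 z \sin{\left(z^{2} + 3 z - \frac{5}{4} \right)}}{3} + \frac{8 z \cos{\left(z^{2} + 3 z - \frac{5}{4} \right)}}{3} + 4 \sin{\left(z^{2} + 3 z - \frac{5}{4} \right)} + 4 \cos{\left(z^{2} + 3 z - \frac{5}{4} \right)} != 0.

Invalid: d/dz[G] - f = \frac{8 z \sin{\left(z^{2} + 3 z - \frac{5}{4} \right)}}{3} + \frac{8 z \cos{\left(z^{2} + 3 z - \frac{5}{4} \right)}}{3} + 4 \sin{\left(z^{2} + 3 z - \frac{5}{4} \right)} + 4 \cos{\left(z^{2} + 3 z - \frac{5}{4} \right)}, which is not 0.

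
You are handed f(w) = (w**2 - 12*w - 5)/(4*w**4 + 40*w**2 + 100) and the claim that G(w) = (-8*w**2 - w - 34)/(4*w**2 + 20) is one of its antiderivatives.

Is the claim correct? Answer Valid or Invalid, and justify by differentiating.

d/dw[G] = (w**2 - 12*w - 5)/(4*w**4 + 40*w**2 + 100)
This equals f(w) exactly, so the claim holds.

Valid: G'(w) = f(w).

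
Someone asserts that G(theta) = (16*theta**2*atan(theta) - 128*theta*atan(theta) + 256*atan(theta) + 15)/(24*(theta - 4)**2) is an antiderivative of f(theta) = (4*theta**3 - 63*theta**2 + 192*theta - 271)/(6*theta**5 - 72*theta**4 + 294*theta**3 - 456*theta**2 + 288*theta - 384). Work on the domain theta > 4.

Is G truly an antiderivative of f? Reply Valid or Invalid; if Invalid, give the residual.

d/dtheta[G] = (8*theta**3 - 111*theta**2 + 384*theta - 527)/(12*theta**5 - 144*theta**4 + 588*theta**3 - 912*theta**2 + 576*theta - 768)
d/dtheta[G] - f(theta) = 5/(4*theta**3 - 48*theta**2 + 192*theta - 256) != 0.

Invalid: d/dtheta[G] - f = 5/(4*theta**3 - 48*theta**2 + 192*theta - 256), which is not 0.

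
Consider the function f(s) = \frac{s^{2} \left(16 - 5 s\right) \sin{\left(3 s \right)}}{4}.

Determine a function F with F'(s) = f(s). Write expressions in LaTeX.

An antiderivative is F(s) = \frac{5 s^{3} \cos{\left(3 s \right)}}{12} - \frac{5 s^{2} \sin{\left(3 s \right)}}{12} - \frac{4 s^{2} \cos{\left(3 s \right)}}{3} + \frac{8 s \sin{\left(3 s \right)}}{9} - \frac{5 s \cos{\left(3 s \right)}}{18} + \frac{5 \sin{\left(3 s \right)}}{54} + \frac{8 \cos{\left(3 s \right)}}{27}.

Differentiate the proposed F(s) back; it has to land on f(s) exactly.
Check: d/ds[\frac{5 s^{3} \cos{\left(3 s \right)}}{12} - \frac{5 s^{2} \sin{\left(3 s \right)}}{12} - \frac{4 s^{2} \cos{\left(3 s \right)}}{3} + \frac{8 s \sin{\left(3 s \right)}}{9} - \frac{5 s \cos{\left(3 s \right)}}{18} + \frac{5 \sin{\left(3 s \right)}}{54} + \frac{8 \cos{\left(3 s \right)}}{27}] = - \frac{5 s^{3} \sin{\left(3 s \right)}}{4} + 4 s^{2} \sin{\left(3 s \right)}, which equals f(s).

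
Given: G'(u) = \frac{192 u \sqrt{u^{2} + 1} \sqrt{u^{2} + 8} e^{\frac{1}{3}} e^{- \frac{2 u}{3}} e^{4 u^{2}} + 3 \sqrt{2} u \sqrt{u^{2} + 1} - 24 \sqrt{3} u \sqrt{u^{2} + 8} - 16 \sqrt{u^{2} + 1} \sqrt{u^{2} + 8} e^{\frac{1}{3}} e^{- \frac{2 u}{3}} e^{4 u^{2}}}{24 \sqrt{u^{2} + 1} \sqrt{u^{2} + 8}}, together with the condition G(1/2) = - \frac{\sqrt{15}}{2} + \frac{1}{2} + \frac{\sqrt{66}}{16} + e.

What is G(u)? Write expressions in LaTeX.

G(u) = \frac{\sqrt{\frac{u^{2}}{2} + 4}}{4} - \sqrt{3 u^{2} + 3} + e^{4 u^{2} - \frac{2 u}{3} + \frac{1}{3}} + \frac{1}{2}

Any candidate G(u) must reproduce the stated G'(u) exactly.
A general antiderivative is \frac{\sqrt{\frac{u^{2}}{2} + 4}}{4} - \sqrt{3 u^{2} + 3} + e^{4 u^{2} - \frac{2 u}{3} + \frac{1}{3}} + C.
The condition gives C = - \frac{\sqrt{15}}{2} + \frac{1}{2} + \frac{\sqrt{66}}{16} + e - (- \frac{\sqrt{15}}{2} + \frac{\sqrt{66}}{16} + e) = \frac{1}{2}.
So G(u) = \frac{\sqrt{\frac{u^{2}}{2} + 4}}{4} - \sqrt{3 u^{2} + 3} + e^{4 u^{2} - \frac{2 u}{3} + \frac{1}{3}} + \frac{1}{2}.
Check: d/du[\frac{\sqrt{\frac{u^{2}}{2} + 4}}{4} - \sqrt{3 u^{2} + 3} + e^{4 u^{2} - \frac{2 u}{3} + \frac{1}{3}} + \frac{1}{2}] = \frac{192 u \sqrt{u^{2} + 1} \sqrt{u^{2} + 8} e^{\frac{1}{3}} e^{- \frac{2 u}{3}} e^{4 u^{2}} + 3 \sqrt{2} u \sqrt{u^{2} + 1} - 24 \sqrt{3} u \sqrt{u^{2} + 8} - 16 \sqrt{u^{2} + 1} \sqrt{u^{2} + 8} e^{\frac{1}{3}} e^{- \frac{2 u}{3}} e^{4 u^{2}}}{24 \sqrt{u^{2} + 1} \sqrt{u^{2} + 8}} = G'(u).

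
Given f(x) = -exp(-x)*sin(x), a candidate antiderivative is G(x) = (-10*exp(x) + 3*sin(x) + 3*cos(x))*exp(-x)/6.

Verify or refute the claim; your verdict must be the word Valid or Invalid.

Valid. The derivative of G reproduces f.

d/dx[G] = -exp(-x)*sin(x)
This equals f(x) exactly, so the claim holds.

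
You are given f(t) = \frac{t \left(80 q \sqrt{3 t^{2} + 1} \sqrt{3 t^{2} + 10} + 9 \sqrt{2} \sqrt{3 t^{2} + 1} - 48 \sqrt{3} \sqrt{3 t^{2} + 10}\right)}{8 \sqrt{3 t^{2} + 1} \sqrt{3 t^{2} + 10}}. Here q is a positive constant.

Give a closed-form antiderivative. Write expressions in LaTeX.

Whatever form F(t) takes, F'(t) = f(t) is non-negotiable.
Check: d/dt[\frac{40 q t^{2} - 16 \sqrt{3} \sqrt{3 t^{2} + 1} + 3 \sqrt{2} \sqrt{3 t^{2} + 10}}{8}] = \frac{80 q t \sqrt{3 t^{2} + 1} \sqrt{3 t^{2} + 10} + 9 \sqrt{2} t \sqrt{3 t^{2} + 1} - 48 \sqrt{3} t \sqrt{3 t^{2} + 10}}{8 \sqrt{3 t^{2} + 1} \sqrt{3 t^{2} + 10}}, which equals f(t).

An antiderivative is F(t) = \frac{40 q t^{2} - 16 \sqrt{3} \sqrt{3 t^{2} + 1} + 3 \sqrt{2} \sqrt{3 t^{2} + 10}}{8}.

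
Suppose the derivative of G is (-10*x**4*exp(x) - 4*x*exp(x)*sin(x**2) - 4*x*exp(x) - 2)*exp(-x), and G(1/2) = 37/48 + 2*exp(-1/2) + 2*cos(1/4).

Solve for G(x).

Whatever form G(x) takes, its d/dx must return the stated G'(x).
A general antiderivative is -2*x**5 - 2*x**2 + 2*cos(x**2) - 2/3 + 2*exp(-x) + C.
The condition gives C = 37/48 + 2*exp(-1/2) + 2*cos(1/4) - (-59/48 + 2*exp(-1/2) + 2*cos(1/4)) = 2.
So G(x) = -2*x**5 - 2*x**2 + 2*cos(x**2) + 4/3 + 2*exp(-x).
Check: d/dx[-2*x**5 - 2*x**2 + 2*cos(x**2) + 4/3 + 2*exp(-x)] = (-10*x**4*exp(x) - 4*x*exp(x)*sin(x**2) - 4*x*exp(x) - 2)*exp(-x) = G'(x).

G(x) = -2*x**5 - 2*x**2 + 2*cos(x**2) + 4/3 + 2*exp(-x)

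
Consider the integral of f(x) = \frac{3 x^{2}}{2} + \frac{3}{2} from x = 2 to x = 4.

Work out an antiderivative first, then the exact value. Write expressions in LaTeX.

An antiderivative F(x) passes only if d/dx[F] lands on f(x) exactly.
F(x) = \frac{x^{3}}{2} + \frac{3 x}{2} is an antiderivative of f.
Check: d/dx[\frac{x^{3}}{2} + \frac{3 x}{2}] = \frac{3 x^{2}}{2} + \frac{3}{2} = f(x).
F(4) = 38; F(2) = 7.
Integral = F(4) - F(2) = 31.

Antiderivative: F(x) = \frac{x^{3}}{2} + \frac{3 x}{2}; value = 31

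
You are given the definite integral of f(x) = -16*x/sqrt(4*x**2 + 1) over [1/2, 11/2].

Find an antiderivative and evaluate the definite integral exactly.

Antiderivative: F(x) = -4*sqrt(4*x**2 + 1); value = -4*sqrt(122) + 4*sqrt(2)

The substitution u = 4*x**2 + 1 works: f is exactly (dF/du)*(du/dx) for that inner function.
F(x) = -4*sqrt(4*x**2 + 1) is an antiderivative of f.
Check: d/dx[-4*sqrt(4*x**2 + 1)] = -16*x/sqrt(4*x**2 + 1) = f(x).
F(11/2) = -4*sqrt(122); F(1/2) = -4*sqrt(2).
Integral = F(11/2) - F(1/2) = -4*sqrt(122) + 4*sqrt(2).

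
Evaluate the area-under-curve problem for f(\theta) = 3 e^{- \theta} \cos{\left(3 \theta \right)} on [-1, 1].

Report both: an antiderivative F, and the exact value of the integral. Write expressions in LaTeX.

Antiderivative: F(\theta) = \frac{9 e^{- \theta} \sin{\left(3 \theta \right)}}{10} - \frac{3 e^{- \theta} \cos{\left(3 \theta \right)}}{10}; value = \frac{3 e \cos{\left(3 \right)}}{10} + \frac{9 \sin{\left(3 \right)}}{10 e} - \frac{3 \cos{\left(3 \right)}}{10 e} + \frac{9 e \sin{\left(3 \right)}}{10}

An antiderivative F(\theta) passes only if d/d\theta[F] lands on f(\theta) exactly.
F(\theta) = \frac{9 e^{- \theta} \sin{\left(3 \theta \right)}}{10} - \frac{3 e^{- \theta} \cos{\left(3 \theta \right)}}{10} is an antiderivative of f.
Check: d/d\theta[\frac{9 e^{- \theta} \sin{\left(3 \theta \right)}}{10} - \frac{3 e^{- \theta} \cos{\left(3 \theta \right)}}{10}] = 3 e^{- \theta} \cos{\left(3 \theta \right)} = f(\theta).
F(1) = \frac{9 \sin{\left(3 \right)}}{10 e} - \frac{3 \cos{\left(3 \right)}}{10 e}; F(-1) = - \frac{9 e \sin{\left(3 \right)}}{10} - \frac{3 e \cos{\left(3 \right)}}{10}.
Integral = F(1) - F(-1) = \frac{3 e \cos{\left(3 \right)}}{10} + \frac{9 \sin{\left(3 \right)}}{10 e} - \frac{3 \cos{\left(3 \right)}}{10 e} + \frac{9 e \sin{\left(3 \right)}}{10}.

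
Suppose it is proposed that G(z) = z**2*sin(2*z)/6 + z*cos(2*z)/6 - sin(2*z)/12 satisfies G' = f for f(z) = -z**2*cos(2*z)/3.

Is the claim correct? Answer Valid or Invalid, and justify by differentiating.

Invalid: d/dz[G] - f = 2*z**2*cos(2*z)/3, which is not 0.

d/dz[G] = z**2*cos(2*z)/3
d/dz[G] - f(z) = 2*z**2*cos(2*z)/3 != 0.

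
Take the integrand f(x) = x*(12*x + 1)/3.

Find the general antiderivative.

F(x) = 4*x**3/3 + x**2/6 + C

Since d/dx undoes antidifferentiation here, F'(x) = f(x) is required of F(x).
Check: d/dx[4*x**3/3 + x**2/6] = 4*x**2 + x/3, which equals f(x).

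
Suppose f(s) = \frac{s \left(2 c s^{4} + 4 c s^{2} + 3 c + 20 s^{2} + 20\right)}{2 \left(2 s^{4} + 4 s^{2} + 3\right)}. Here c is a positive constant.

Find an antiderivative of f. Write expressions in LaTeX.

An antiderivative F(s) passes only if d/ds[F] lands on f(s) exactly.
Check: d/ds[\frac{c s^{2}}{4} + \frac{5 \log{\left(s^{4} + 2 s^{2} + \frac{3}{2} \right)}}{4}] = \frac{2 c s^{5} + 4 c s^{3} + 3 c s + 20 s^{3} + 20 s}{4 s^{4} + 8 s^{2} + 6}, which equals f(s).

An antiderivative is F(s) = \frac{c s^{2}}{4} + \frac{5 \log{\left(s^{4} + 2 s^{2} + \frac{3}{2} \right)}}{4}.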